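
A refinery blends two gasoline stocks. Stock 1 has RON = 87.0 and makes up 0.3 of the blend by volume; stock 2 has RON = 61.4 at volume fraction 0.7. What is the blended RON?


Linear blending: RON_blend = sum(vi * RONi)
Contribution 1: 0.3 * 87.0 = 26.1
Contribution 2: 0.7 * 61.4 = 42.98
RON_blend = 26.1 + 42.98 = 69.08

69.08


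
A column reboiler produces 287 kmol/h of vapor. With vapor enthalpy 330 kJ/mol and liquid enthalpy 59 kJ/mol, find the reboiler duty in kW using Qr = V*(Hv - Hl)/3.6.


Qr = 287 * (330 - 59) / 3.6 = 287 * 271 / 3.6 = 21600

21600 kW


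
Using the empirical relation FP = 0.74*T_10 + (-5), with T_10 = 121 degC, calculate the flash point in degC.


FP = 0.74 * 121 + (-5) = 84.54

84.54 degC


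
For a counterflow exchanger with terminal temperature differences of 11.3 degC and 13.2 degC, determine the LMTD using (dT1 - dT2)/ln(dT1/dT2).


LMTD = (dT1 - dT2) / ln(dT1/dT2)
= (11.3 - 13.2) / ln(11.3 / 13.2) = -1.9 / -0.155414 = 12.23

12.23 degC


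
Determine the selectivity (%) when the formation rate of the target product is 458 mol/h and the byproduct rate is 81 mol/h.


Selectivity = desired / (desired + undesired) * 100
Total products = 458 + 81 = 539 mol/h
S = 458 / 539 * 100
= 0.8497 * 100
= 84.97 %

84.97 %


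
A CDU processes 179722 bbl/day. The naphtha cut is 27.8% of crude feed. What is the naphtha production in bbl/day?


Crude throughput = 179722 bbl/day
Fraction yield = 27.8%
yield = throughput * fraction / 100
yield = 179722 * 27.8 / 100 = 49962.716

49962.716 bbl/day


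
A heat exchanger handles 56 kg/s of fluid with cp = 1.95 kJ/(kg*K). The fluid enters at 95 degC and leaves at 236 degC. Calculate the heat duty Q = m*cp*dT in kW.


Q = m_dot * cp * delta_T
delta_T = 236 - 95 = 141 K
Q = 56 * 1.95 * 141
= 109.2 * 141
= 15397.2 kW

15397.2 kW


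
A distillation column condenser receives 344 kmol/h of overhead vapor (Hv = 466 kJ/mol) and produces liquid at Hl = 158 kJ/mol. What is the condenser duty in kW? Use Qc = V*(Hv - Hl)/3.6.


Qc = 344 * (466 - 158) / 3.6 = 344 * 308 / 3.6 = 29430

29430 kW


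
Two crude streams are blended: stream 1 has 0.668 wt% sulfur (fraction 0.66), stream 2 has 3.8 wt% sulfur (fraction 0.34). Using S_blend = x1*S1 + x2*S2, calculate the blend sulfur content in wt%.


Linear sulfur blending: S_blend = x1*S1 + x2*S2
Contribution 1: 0.66 * 0.668 = 0.44088 wt%
Contribution 2: 0.34 * 3.8 = 1.292 wt%
S_blend = 0.44088 + 1.292 = 1.73288

1.73288 wt%


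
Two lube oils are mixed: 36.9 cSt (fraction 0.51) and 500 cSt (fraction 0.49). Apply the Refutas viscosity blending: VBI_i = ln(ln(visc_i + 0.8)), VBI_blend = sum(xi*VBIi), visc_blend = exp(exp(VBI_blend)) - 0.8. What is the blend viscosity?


Refutas method: VBN_i = 14.534*ln(ln(visc_i + 0.8)) + 10.975, blended linearly by mass fraction; since VBN is linear in VBI_i = ln(ln(visc_i + 0.8)) and the fractions sum to 1, blend VBI directly: visc = exp(exp(VBI_blend)) - 0.8
VBI_1 = ln(ln(36.9 + 0.8)) = 1.28914
VBI_2 = ln(ln(500 + 0.8)) = 1.82716
VBI_blend = 0.51 * 1.28914 + 0.49 * 1.82716 = 1.55277
visc_blend = exp(exp(1.55277)) - 0.8 = 111.9

111.9 cSt


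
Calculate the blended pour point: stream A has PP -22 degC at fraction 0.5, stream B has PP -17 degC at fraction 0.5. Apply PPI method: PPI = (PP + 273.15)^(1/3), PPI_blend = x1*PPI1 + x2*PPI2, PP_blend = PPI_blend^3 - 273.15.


PPI_1 = (-22 + 273.15)^(1/3) = 6.30925
PPI_2 = (-17 + 273.15)^(1/3) = 6.350844
PPI_blend = 0.5 * 6.30925 + 0.5 * 6.350844 = 6.330047
PP_blend = 6.330047^3 - 273.15 = 253.6418 - 273.15 = -19.51

-19.51 degC


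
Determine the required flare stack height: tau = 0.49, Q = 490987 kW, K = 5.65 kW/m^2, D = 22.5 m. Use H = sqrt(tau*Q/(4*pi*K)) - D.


tau*Q/(4*pi*K) = 0.49 * 490987 / (4 * pi * 5.65) = 3388.5
sqrt(3388.5) = 58.2108
H = 58.2108 - 22.5 = 35.71

35.71 m


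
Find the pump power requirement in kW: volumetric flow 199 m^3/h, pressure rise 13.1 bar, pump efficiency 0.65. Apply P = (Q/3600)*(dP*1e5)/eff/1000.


Q = 199 / 3600 = 0.0552778 m^3/s
P = 0.0552778 * (13.1 * 1e5) / 0.65 / 1000 = 111.4

111.4 kW


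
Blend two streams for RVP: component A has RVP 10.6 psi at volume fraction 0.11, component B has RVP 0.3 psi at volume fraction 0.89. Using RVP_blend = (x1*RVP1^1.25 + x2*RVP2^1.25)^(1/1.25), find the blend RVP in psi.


Chevron index: RVP_blend = (sum xi*RVPi^1.25)^(1/1.25)
RVP^1.25 terms: 0.11 * 10.6^1.25 + 0.89 * 0.3^1.25 = 2.3015
RVP_blend = 2.3015^(1/1.25) = 1.948

1.948 psi


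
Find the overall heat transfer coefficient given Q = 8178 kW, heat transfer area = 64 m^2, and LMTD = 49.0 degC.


From Q = U*A*LMTD, U = Q / (A * LMTD)
U = 8178 / (64 * 49.0) = 8178 / 3136 = 2.608

2.608 kW/(m^2*K)


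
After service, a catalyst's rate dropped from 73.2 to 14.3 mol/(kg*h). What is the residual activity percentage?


Activity (%) = (rate_used / rate_fresh) * 100
rate_used = 14.3, rate_fresh = 73.2
= (14.3 / 73.2) * 100
= 0.1954 * 100 = 19.54

19.54 %


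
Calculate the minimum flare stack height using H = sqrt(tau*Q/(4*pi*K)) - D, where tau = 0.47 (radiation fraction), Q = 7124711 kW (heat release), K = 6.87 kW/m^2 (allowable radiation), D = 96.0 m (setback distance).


tau*Q/(4*pi*K) = 0.47 * 7124711 / (4 * pi * 6.87) = 38788.1
sqrt(38788.1) = 196.947
H = 196.947 - 96.0 = 100.9

100.9 m


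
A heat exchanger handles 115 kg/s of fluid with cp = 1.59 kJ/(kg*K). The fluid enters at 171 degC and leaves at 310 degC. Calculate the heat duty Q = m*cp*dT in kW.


Q = m_dot * cp * delta_T
delta_T = 310 - 171 = 139 K
Q = 115 * 1.59 * 139
= 182.85 * 139
= 25416.15 kW

25416.15 kW


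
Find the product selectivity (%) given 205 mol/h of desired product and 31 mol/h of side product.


Selectivity = desired / (desired + undesired) * 100
Total products = 205 + 31 = 236 mol/h
S = 205 / 236 * 100
= 0.8686 * 100
= 86.86 %

86.86 %


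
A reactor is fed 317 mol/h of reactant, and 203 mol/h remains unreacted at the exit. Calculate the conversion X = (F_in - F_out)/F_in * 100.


X = (F_in - F_out) / F_in * 100
Moles reacted = 317 - 203 = 114
X = 114 / 317 * 100
= 0.3596 * 100
= 35.96 %

35.96 %


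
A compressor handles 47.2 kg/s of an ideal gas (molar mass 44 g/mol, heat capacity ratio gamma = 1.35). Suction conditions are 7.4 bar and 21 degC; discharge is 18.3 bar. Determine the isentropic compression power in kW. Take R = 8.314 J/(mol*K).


Isentropic work: W = m*(gamma/(gamma-1))*(R*T1/MW)*((P2/P1)^((gamma-1)/gamma) - 1)
T1 = 21 + 273.15 = 294.15 K
Pressure ratio = 18.3 / 7.4 = 2.47297
Exponent = (1.35 - 1)/1.35 = 0.259259
(P2/P1)^exp - 1 = 2.47297^0.259259 - 1 = 0.264578
W = 47.2 * 1.35 / 0.35 * 8.314 * 294.15 / 44 * 0.264578 = 2677

2677 kW


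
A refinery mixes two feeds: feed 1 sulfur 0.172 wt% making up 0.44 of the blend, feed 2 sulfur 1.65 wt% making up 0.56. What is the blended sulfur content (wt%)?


Linear sulfur blending: S_blend = x1*S1 + x2*S2
Contribution 1: 0.44 * 0.172 = 0.07568 wt%
Contribution 2: 0.56 * 1.65 = 0.924 wt%
S_blend = 0.07568 + 0.924 = 0.99968

0.99968 wt%


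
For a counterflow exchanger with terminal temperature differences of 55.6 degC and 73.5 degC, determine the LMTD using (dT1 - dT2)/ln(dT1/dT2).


LMTD = (dT1 - dT2) / ln(dT1/dT2)
= (55.6 - 73.5) / ln(55.6 / 73.5) = -17.9 / -0.279102 = 64.13

64.13 degC


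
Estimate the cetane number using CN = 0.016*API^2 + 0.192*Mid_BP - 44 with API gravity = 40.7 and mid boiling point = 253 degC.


CN = 0.016 * 40.7^2 + 0.192 * 253 - 44
CN = 26.50384 + 48.576 - 44 = 31.07984

31.07984


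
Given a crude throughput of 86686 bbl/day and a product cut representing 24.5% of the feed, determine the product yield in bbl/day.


Crude throughput = 86686 bbl/day
Fraction yield = 24.5%
yield = throughput * fraction / 100
yield = 86686 * 24.5 / 100 = 21238.07

21238.07 bbl/day


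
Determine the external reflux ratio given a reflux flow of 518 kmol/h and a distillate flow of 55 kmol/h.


Reflux ratio definition: R = L / D (liquid returned / distillate withdrawn)
L = 518 kmol/h, D = 55 kmol/h
R = 518 / 55 = 9.418

9.418


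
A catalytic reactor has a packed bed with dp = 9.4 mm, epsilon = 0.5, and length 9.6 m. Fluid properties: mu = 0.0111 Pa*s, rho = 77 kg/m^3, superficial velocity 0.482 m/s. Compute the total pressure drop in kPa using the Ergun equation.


dp = 9.4 mm = 0.0094 m
Viscous term = 150*0.0111*0.482*(1-0.5)^2 / (0.0094^2*0.5^3) = 18165
Inertial term = 1.75*77*0.482^2*(1-0.5) / (0.0094*0.5^3) = 13321.6
dP/L = 18165 + 13321.6 = 31486.6 Pa/m
dP = 31486.6 * 9.6 / 1000 = 302.3 kPa

302.3 kPa


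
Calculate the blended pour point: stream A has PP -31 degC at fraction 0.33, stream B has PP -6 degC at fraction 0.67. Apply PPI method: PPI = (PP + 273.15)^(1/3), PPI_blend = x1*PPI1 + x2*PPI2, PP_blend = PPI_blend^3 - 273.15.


PPI_1 = (-31 + 273.15)^(1/3) = 6.232967
PPI_2 = (-6 + 273.15)^(1/3) = 6.440482
PPI_blend = 0.33 * 6.232967 + 0.67 * 6.440482 = 6.372002
PP_blend = 6.372002^3 - 273.15 = 258.7186 - 273.15 = -14.43

-14.43 degC


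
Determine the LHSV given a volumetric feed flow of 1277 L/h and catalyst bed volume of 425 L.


LHSV = volumetric feed rate / catalyst volume
= 1277 L/h / 425 L
= 3.005 h^-1

3.005 h^-1


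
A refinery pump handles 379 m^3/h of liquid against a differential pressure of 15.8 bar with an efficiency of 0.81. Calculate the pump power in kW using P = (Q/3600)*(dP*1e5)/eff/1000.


Q = 379 / 3600 = 0.105278 m^3/s
P = 0.105278 * (15.8 * 1e5) / 0.81 / 1000 = 205.4

205.4 kW


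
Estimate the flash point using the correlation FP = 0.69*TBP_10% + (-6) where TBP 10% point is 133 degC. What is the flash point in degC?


FP = 0.69 * 133 + (-6) = 85.77

85.77 degC


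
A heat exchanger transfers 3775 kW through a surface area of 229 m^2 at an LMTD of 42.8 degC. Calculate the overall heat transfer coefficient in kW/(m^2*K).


From Q = U*A*LMTD, U = Q / (A * LMTD)
U = 3775 / (229 * 42.8) = 3775 / 9801.2 = 0.3852

0.3852 kW/(m^2*K)


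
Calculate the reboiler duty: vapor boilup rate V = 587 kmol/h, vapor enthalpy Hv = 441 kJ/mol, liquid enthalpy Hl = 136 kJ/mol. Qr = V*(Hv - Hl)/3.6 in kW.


Qr = 587 * (441 - 136) / 3.6 = 587 * 305 / 3.6 = 49730

49730 kW


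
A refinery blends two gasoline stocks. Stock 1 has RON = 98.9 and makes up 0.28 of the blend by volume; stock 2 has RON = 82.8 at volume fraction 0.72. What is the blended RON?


Linear blending: RON_blend = sum(vi * RONi)
Contribution 1: 0.28 * 98.9 = 27.692
Contribution 2: 0.72 * 82.8 = 59.616
RON_blend = 27.692 + 59.616 = 87.308

87.308


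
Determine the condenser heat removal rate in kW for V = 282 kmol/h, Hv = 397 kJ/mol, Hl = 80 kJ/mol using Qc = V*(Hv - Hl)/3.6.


Qc = 282 * (397 - 80) / 3.6 = 282 * 317 / 3.6 = 24830

24830 kW


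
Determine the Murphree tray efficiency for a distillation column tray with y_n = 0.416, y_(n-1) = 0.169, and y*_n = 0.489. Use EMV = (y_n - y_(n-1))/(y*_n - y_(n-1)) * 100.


Murphree vapor efficiency: EMV = (y_n - y_(n-1)) / (y*_n - y_(n-1)) * 100
EMV = (0.416 - 0.169) / (0.489 - 0.169) * 100 = 0.247 / 0.32 * 100 = 77.19

77.19 %


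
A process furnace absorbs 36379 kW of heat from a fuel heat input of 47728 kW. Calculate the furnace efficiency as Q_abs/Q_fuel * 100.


Furnace efficiency = Q_absorbed / Q_fuel * 100
= 36379 / 47728 * 100 = 76.22

76.22 %


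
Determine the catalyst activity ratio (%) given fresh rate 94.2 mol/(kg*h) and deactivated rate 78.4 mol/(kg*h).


Activity (%) = (rate_used / rate_fresh) * 100
rate_used = 78.4, rate_fresh = 94.2
= (78.4 / 94.2) * 100
= 0.8323 * 100 = 83.23

83.23 %


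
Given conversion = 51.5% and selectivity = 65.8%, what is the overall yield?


Overall yield = conversion (%) * selectivity (%) / 100
Conversion = 51.5%, Selectivity = 65.8%
Y = 51.5 * 65.8 / 100
= 33.887 %

33.887 %


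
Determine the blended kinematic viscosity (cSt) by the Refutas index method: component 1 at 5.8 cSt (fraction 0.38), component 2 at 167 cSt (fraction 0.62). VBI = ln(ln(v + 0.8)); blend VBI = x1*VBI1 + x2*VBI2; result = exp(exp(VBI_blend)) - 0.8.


Refutas method: VBN_i = 14.534*ln(ln(visc_i + 0.8)) + 10.975, blended linearly by mass fraction; since VBN is linear in VBI_i = ln(ln(visc_i + 0.8)) and the fractions sum to 1, blend VBI directly: visc = exp(exp(VBI_blend)) - 0.8
VBI_1 = ln(ln(5.8 + 0.8)) = 0.635025
VBI_2 = ln(ln(167 + 0.8)) = 1.6337
VBI_blend = 0.38 * 0.635025 + 0.62 * 1.6337 = 1.2542
visc_blend = exp(exp(1.2542)) - 0.8 = 32.48

32.48 cSt


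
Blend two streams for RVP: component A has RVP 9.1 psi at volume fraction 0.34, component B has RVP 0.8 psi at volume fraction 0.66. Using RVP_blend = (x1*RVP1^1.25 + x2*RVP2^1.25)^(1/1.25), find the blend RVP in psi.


Chevron index: RVP_blend = (sum xi*RVPi^1.25)^(1/1.25)
RVP^1.25 terms: 0.34 * 9.1^1.25 + 0.66 * 0.8^1.25 = 5.87314
RVP_blend = 5.87314^(1/1.25) = 4.122

4.122 psi


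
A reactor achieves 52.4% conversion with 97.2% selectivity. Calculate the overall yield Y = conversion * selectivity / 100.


Overall yield = conversion (%) * selectivity (%) / 100
Conversion = 52.4%, Selectivity = 97.2%
Y = 52.4 * 97.2 / 100
= 50.9328 %

50.9328 %


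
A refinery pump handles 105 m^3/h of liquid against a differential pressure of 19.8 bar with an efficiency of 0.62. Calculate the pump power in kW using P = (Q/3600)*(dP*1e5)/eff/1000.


Q = 105 / 3600 = 0.0291667 m^3/s
P = 0.0291667 * (19.8 * 1e5) / 0.62 / 1000 = 93.15

93.15 kW


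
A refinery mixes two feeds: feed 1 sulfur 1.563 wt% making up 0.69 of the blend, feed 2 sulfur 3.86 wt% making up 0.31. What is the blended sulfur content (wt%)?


Linear sulfur blending: S_blend = x1*S1 + x2*S2
Contribution 1: 0.69 * 1.563 = 1.07847 wt%
Contribution 2: 0.31 * 3.86 = 1.1966 wt%
S_blend = 1.07847 + 1.1966 = 2.27507

2.27507 wt%


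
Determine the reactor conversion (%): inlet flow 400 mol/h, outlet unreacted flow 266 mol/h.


X = (F_in - F_out) / F_in * 100
Moles reacted = 400 - 266 = 134
X = 134 / 400 * 100
= 0.3350 * 100
= 33.50 %

33.50 %


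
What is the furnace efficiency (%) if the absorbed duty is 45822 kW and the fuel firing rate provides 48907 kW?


Furnace efficiency = Q_absorbed / Q_fuel * 100
= 45822 / 48907 * 100 = 93.69

93.69 %


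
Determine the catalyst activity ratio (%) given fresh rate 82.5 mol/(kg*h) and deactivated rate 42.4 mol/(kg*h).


Activity (%) = (rate_used / rate_fresh) * 100
rate_used = 42.4, rate_fresh = 82.5
= (42.4 / 82.5) * 100
= 0.5139 * 100 = 51.39

51.39 %


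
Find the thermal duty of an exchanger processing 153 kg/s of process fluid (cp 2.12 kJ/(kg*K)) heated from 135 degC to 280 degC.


Q = m_dot * cp * delta_T
delta_T = 280 - 135 = 145 K
Q = 153 * 2.12 * 145
= 324.36 * 145
= 47032.2 kW

47032.2 kW


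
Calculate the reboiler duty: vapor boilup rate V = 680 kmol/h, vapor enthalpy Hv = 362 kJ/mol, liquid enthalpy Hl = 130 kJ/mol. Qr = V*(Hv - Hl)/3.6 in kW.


Qr = 680 * (362 - 130) / 3.6 = 680 * 232 / 3.6 = 43820

43820 kW


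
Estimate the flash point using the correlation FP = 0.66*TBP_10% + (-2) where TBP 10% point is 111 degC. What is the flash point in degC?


FP = 0.66 * 111 + (-2) = 71.26

71.26 degC


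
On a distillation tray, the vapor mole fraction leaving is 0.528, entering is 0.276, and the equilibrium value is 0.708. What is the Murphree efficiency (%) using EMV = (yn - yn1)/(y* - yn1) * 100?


Murphree vapor efficiency: EMV = (y_n - y_(n-1)) / (y*_n - y_(n-1)) * 100
EMV = (0.528 - 0.276) / (0.708 - 0.276) * 100 = 0.252 / 0.432 * 100 = 58.33

58.33 %


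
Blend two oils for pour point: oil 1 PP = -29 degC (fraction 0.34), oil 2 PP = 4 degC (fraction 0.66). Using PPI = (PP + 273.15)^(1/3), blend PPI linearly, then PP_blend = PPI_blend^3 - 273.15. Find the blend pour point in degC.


PPI_1 = (-29 + 273.15)^(1/3) = 6.25008
PPI_2 = (4 + 273.15)^(1/3) = 6.51986
PPI_blend = 0.34 * 6.25008 + 0.66 * 6.51986 = 6.428135
PP_blend = 6.428135^3 - 273.15 = 265.6164 - 273.15 = -7.53

-7.53 degC


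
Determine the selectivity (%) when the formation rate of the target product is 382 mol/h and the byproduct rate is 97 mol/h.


Selectivity = desired / (desired + undesired) * 100
Total products = 382 + 97 = 479 mol/h
S = 382 / 479 * 100
= 0.7975 * 100
= 79.75 %

79.75 %


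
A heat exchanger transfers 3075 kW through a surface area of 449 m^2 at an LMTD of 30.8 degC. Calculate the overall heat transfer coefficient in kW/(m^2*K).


From Q = U*A*LMTD, U = Q / (A * LMTD)
U = 3075 / (449 * 30.8) = 3075 / 13829.2 = 0.2224

0.2224 kW/(m^2*K)


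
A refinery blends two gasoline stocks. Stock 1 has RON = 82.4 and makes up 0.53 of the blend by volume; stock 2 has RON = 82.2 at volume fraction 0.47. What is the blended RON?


Linear blending: RON_blend = sum(vi * RONi)
Contribution 1: 0.53 * 82.4 = 43.672
Contribution 2: 0.47 * 82.2 = 38.634
RON_blend = 43.672 + 38.634 = 82.306

82.306


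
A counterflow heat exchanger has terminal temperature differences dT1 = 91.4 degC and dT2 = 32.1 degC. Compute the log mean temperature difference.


LMTD = (dT1 - dT2) / ln(dT1/dT2)
= (91.4 - 32.1) / ln(91.4 / 32.1) = 59.3 / 1.04639 = 56.67

56.67 degC


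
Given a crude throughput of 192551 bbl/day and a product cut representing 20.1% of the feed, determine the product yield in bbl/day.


Crude throughput = 192551 bbl/day
Fraction yield = 20.1%
yield = throughput * fraction / 100
yield = 192551 * 20.1 / 100 = 38702.751

38702.751 bbl/day


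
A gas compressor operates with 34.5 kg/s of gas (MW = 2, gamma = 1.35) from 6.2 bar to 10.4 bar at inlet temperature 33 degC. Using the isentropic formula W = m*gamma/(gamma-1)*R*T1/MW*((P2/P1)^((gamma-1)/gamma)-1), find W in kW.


Isentropic work: W = m*(gamma/(gamma-1))*(R*T1/MW)*((P2/P1)^((gamma-1)/gamma) - 1)
T1 = 33 + 273.15 = 306.15 K
Pressure ratio = 10.4 / 6.2 = 1.67742
Exponent = (1.35 - 1)/1.35 = 0.259259
(P2/P1)^exp - 1 = 1.67742^0.259259 - 1 = 0.143511
W = 34.5 * 1.35 / 0.35 * 8.314 * 306.15 / 2 * 0.143511 = 24300

24300 kW


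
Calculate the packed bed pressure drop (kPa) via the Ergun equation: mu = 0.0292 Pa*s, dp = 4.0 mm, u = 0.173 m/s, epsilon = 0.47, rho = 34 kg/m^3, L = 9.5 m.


dp = 4.0 mm = 0.004 m
Viscous term = 150*0.0292*0.173*(1-0.47)^2 / (0.004^2*0.47^3) = 128132
Inertial term = 1.75*34*0.173^2*(1-0.47) / (0.004*0.47^3) = 2272.64
dP/L = 128132 + 2272.64 = 130405 Pa/m
dP = 130405 * 9.5 / 1000 = 1239 kPa

1239 kPa


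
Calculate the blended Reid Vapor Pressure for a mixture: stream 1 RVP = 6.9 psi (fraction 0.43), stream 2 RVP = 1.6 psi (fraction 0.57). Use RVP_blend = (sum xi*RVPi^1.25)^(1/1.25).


Chevron index: RVP_blend = (sum xi*RVPi^1.25)^(1/1.25)
RVP^1.25 terms: 0.43 * 6.9^1.25 + 0.57 * 1.6^1.25 = 5.83443
RVP_blend = 5.83443^(1/1.25) = 4.100

4.100 psi


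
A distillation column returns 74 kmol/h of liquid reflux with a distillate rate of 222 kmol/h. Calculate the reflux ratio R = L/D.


Reflux ratio definition: R = L / D (liquid returned / distillate withdrawn)
L = 74 kmol/h, D = 222 kmol/h
R = 74 / 222 = 0.3333

0.3333


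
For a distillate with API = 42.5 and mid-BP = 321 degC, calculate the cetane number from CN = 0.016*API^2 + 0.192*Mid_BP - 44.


CN = 0.016 * 42.5^2 + 0.192 * 321 - 44
CN = 28.9 + 61.632 - 44 = 46.532

46.532


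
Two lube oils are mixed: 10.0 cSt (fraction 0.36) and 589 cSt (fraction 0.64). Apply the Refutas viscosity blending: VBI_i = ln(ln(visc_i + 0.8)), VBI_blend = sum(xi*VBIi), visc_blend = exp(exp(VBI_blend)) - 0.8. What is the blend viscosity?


Refutas method: VBN_i = 14.534*ln(ln(visc_i + 0.8)) + 10.975, blended linearly by mass fraction; since VBN is linear in VBI_i = ln(ln(visc_i + 0.8)) and the fractions sum to 1, blend VBI directly: visc = exp(exp(VBI_blend)) - 0.8
VBI_1 = ln(ln(10.0 + 0.8)) = 0.86691
VBI_2 = ln(ln(589 + 0.8)) = 1.85313
VBI_blend = 0.36 * 0.86691 + 0.64 * 1.85313 = 1.49809
visc_blend = exp(exp(1.49809)) - 0.8 = 86.83

86.83 cSt


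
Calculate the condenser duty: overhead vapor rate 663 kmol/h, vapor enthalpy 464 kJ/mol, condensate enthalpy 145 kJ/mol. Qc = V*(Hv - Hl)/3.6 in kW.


Qc = 663 * (464 - 145) / 3.6 = 663 * 319 / 3.6 = 58750

58750 kW


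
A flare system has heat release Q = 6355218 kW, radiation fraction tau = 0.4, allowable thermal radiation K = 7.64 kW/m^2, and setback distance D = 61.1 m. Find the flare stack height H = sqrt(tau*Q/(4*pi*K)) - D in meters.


tau*Q/(4*pi*K) = 0.4 * 6355218 / (4 * pi * 7.64) = 26478.1
sqrt(26478.1) = 162.721
H = 162.721 - 61.1 = 101.6

101.6 m


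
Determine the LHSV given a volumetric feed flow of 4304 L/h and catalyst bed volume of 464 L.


LHSV = volumetric feed rate / catalyst volume
= 4304 L/h / 464 L
= 9.276 h^-1

9.276 h^-1


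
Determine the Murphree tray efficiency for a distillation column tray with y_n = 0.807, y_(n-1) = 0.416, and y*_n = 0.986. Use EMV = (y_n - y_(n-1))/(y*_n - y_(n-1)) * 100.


Murphree vapor efficiency: EMV = (y_n - y_(n-1)) / (y*_n - y_(n-1)) * 100
EMV = (0.807 - 0.416) / (0.986 - 0.416) * 100 = 0.391 / 0.57 * 100 = 68.60

68.60 %


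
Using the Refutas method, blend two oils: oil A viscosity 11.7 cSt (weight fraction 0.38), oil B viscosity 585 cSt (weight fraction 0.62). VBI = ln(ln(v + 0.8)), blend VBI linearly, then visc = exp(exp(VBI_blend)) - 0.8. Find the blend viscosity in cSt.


Refutas method: VBN_i = 14.534*ln(ln(visc_i + 0.8)) + 10.975, blended linearly by mass fraction; since VBN is linear in VBI_i = ln(ln(visc_i + 0.8)) and the fractions sum to 1, blend VBI directly: visc = exp(exp(VBI_blend)) - 0.8
VBI_1 = ln(ln(11.7 + 0.8)) = 0.92653
VBI_2 = ln(ln(585 + 0.8)) = 1.85207
VBI_blend = 0.38 * 0.92653 + 0.62 * 1.85207 = 1.50036
visc_blend = exp(exp(1.50036)) - 0.8 = 87.73

87.73 cSt


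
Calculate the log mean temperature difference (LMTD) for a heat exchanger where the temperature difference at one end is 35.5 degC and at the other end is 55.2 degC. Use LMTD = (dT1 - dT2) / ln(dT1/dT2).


LMTD = (dT1 - dT2) / ln(dT1/dT2)
= (35.5 - 55.2) / ln(35.5 / 55.2) = -19.7 / -0.44143 = 44.63

44.63 degC


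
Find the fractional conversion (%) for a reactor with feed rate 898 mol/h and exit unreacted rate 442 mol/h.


X = (F_in - F_out) / F_in * 100
Moles reacted = 898 - 442 = 456
X = 456 / 898 * 100
= 0.5078 * 100
= 50.78 %

50.78 %


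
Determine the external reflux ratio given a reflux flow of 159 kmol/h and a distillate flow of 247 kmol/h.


Reflux ratio definition: R = L / D (liquid returned / distillate withdrawn)
L = 159 kmol/h, D = 247 kmol/h
R = 159 / 247 = 0.6437

0.6437


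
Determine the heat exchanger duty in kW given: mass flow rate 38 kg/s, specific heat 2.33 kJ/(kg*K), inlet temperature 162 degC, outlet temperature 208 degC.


Q = m_dot * cp * delta_T
delta_T = 208 - 162 = 46 K
Q = 38 * 2.33 * 46
= 88.54 * 46
= 4072.84 kW

4072.84 kW


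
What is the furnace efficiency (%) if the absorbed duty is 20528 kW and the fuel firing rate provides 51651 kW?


Furnace efficiency = Q_absorbed / Q_fuel * 100
= 20528 / 51651 * 100 = 39.74

39.74 %


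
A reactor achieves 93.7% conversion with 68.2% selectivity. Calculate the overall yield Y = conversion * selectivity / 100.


Overall yield = conversion (%) * selectivity (%) / 100
Conversion = 93.7%, Selectivity = 68.2%
Y = 93.7 * 68.2 / 100
= 63.9034 %

63.9034 %


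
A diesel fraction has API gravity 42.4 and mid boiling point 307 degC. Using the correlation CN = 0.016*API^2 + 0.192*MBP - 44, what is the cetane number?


CN = 0.016 * 42.4^2 + 0.192 * 307 - 44
CN = 28.76416 + 58.944 - 44 = 43.70816

43.70816


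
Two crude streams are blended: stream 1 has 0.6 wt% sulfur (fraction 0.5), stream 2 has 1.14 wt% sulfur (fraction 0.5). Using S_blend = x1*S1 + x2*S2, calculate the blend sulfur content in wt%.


Linear sulfur blending: S_blend = x1*S1 + x2*S2
Contribution 1: 0.5 * 0.6 = 0.3 wt%
Contribution 2: 0.5 * 1.14 = 0.57 wt%
S_blend = 0.3 + 0.57 = 0.87

0.87 wt%


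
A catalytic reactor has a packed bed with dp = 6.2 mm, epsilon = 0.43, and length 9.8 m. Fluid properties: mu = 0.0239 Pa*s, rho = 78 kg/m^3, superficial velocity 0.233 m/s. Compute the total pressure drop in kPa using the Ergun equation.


dp = 6.2 mm = 0.0062 m
Viscous term = 150*0.0239*0.233*(1-0.43)^2 / (0.0062^2*0.43^3) = 88798.6
Inertial term = 1.75*78*0.233^2*(1-0.43) / (0.0062*0.43^3) = 8568.85
dP/L = 88798.6 + 8568.85 = 97367.5 Pa/m
dP = 97367.5 * 9.8 / 1000 = 954.2 kPa

954.2 kPa


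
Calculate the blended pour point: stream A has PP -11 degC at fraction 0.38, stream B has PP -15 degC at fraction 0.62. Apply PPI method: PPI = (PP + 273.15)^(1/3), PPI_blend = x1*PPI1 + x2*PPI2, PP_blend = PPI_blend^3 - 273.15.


PPI_1 = (-11 + 273.15)^(1/3) = 6.400049
PPI_2 = (-15 + 273.15)^(1/3) = 6.36733
PPI_blend = 0.38 * 6.400049 + 0.62 * 6.36733 = 6.379763
PP_blend = 6.379763^3 - 273.15 = 259.6651 - 273.15 = -13.48

-13.48 degC


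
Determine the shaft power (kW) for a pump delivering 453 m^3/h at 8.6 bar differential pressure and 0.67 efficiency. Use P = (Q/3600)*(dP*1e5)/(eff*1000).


Q = 453 / 3600 = 0.125833 m^3/s
P = 0.125833 * (8.6 * 1e5) / 0.67 / 1000 = 161.5

161.5 kW


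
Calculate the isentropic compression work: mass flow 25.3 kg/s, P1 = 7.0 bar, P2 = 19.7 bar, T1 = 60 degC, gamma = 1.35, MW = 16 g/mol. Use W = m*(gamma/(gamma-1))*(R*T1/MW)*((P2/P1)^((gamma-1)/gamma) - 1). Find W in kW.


Isentropic work: W = m*(gamma/(gamma-1))*(R*T1/MW)*((P2/P1)^((gamma-1)/gamma) - 1)
T1 = 60 + 273.15 = 333.15 K
Pressure ratio = 19.7 / 7.0 = 2.81429
Exponent = (1.35 - 1)/1.35 = 0.259259
(P2/P1)^exp - 1 = 2.81429^0.259259 - 1 = 0.307684
W = 25.3 * 1.35 / 0.35 * 8.314 * 333.15 / 16 * 0.307684 = 5198

5198 kW


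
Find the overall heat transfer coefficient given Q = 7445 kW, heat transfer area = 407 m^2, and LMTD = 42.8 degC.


From Q = U*A*LMTD, U = Q / (A * LMTD)
U = 7445 / (407 * 42.8) = 7445 / 17419.6 = 0.4274

0.4274 kW/(m^2*K)


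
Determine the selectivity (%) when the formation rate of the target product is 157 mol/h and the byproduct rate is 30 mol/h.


Selectivity = desired / (desired + undesired) * 100
Total products = 157 + 30 = 187 mol/h
S = 157 / 187 * 100
= 0.8396 * 100
= 83.96 %

83.96 %


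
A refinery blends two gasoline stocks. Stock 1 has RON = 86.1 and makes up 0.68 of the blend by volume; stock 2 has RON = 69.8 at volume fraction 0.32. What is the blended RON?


Linear blending: RON_blend = sum(vi * RONi)
Contribution 1: 0.68 * 86.1 = 58.548
Contribution 2: 0.32 * 69.8 = 22.336
RON_blend = 58.548 + 22.336 = 80.884

80.884


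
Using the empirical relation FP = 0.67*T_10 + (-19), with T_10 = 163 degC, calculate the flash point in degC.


FP = 0.67 * 163 + (-19) = 90.21

90.21 degC


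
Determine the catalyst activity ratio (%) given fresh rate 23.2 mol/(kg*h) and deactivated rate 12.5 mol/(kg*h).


Activity (%) = (rate_used / rate_fresh) * 100
rate_used = 12.5, rate_fresh = 23.2
= (12.5 / 23.2) * 100
= 0.5388 * 100 = 53.88

53.88 %


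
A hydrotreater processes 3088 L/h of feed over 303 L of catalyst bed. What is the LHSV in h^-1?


LHSV = volumetric feed rate / catalyst volume
= 3088 L/h / 303 L
= 10.19 h^-1

10.19 h^-1


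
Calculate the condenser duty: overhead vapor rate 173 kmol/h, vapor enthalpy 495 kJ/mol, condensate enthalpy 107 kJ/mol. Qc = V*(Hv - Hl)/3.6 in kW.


Qc = 173 * (495 - 107) / 3.6 = 173 * 388 / 3.6 = 18650

18650 kW


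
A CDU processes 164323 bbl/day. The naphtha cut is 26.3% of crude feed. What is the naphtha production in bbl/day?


Crude throughput = 164323 bbl/day
Fraction yield = 26.3%
yield = throughput * fraction / 100
yield = 164323 * 26.3 / 100 = 43216.949

43216.949 bbl/day


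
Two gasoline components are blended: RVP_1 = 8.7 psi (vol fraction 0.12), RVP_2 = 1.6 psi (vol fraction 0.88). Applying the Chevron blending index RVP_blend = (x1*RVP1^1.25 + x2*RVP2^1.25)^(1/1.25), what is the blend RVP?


Chevron index: RVP_blend = (sum xi*RVPi^1.25)^(1/1.25)
RVP^1.25 terms: 0.12 * 8.7^1.25 + 0.88 * 1.6^1.25 = 3.37655
RVP_blend = 3.37655^(1/1.25) = 2.647

2.647 psi


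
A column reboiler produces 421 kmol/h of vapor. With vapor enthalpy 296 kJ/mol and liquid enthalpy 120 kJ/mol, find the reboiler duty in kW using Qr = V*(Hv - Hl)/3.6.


Qr = 421 * (296 - 120) / 3.6 = 421 * 176 / 3.6 = 20580

20580 kW


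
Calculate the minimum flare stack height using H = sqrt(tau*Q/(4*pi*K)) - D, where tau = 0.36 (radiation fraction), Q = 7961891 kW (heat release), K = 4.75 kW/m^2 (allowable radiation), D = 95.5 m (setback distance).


tau*Q/(4*pi*K) = 0.36 * 7961891 / (4 * pi * 4.75) = 48019.2
sqrt(48019.2) = 219.133
H = 219.133 - 95.5 = 123.6

123.6 m


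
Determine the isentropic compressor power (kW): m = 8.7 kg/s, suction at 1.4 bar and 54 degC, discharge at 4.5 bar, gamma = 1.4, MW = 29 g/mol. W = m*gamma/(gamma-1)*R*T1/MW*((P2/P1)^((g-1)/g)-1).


Isentropic work: W = m*(gamma/(gamma-1))*(R*T1/MW)*((P2/P1)^((gamma-1)/gamma) - 1)
T1 = 54 + 273.15 = 327.15 K
Pressure ratio = 4.5 / 1.4 = 3.21429
Exponent = (1.4 - 1)/1.4 = 0.285714
(P2/P1)^exp - 1 = 3.21429^0.285714 - 1 = 0.395987
W = 8.7 * 1.4 / 0.4 * 8.314 * 327.15 / 29 * 0.395987 = 1131

1131 kW


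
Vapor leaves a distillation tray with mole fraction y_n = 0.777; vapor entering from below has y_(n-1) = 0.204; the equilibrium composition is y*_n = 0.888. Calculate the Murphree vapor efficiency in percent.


Murphree vapor efficiency: EMV = (y_n - y_(n-1)) / (y*_n - y_(n-1)) * 100
EMV = (0.777 - 0.204) / (0.888 - 0.204) * 100 = 0.573 / 0.684 * 100 = 83.77

83.77 %


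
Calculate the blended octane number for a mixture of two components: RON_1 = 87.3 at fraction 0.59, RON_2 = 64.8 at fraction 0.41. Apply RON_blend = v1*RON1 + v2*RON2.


Linear blending: RON_blend = sum(vi * RONi)
Contribution 1: 0.59 * 87.3 = 51.507
Contribution 2: 0.41 * 64.8 = 26.568
RON_blend = 51.507 + 26.568 = 78.075

78.075


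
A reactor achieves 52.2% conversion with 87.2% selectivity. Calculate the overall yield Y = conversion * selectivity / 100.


Overall yield = conversion (%) * selectivity (%) / 100
Conversion = 52.2%, Selectivity = 87.2%
Y = 52.2 * 87.2 / 100
= 45.5184 %

45.5184 %


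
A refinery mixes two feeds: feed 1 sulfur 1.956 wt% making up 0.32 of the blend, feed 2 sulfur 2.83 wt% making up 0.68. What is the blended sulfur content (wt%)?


Linear sulfur blending: S_blend = x1*S1 + x2*S2
Contribution 1: 0.32 * 1.956 = 0.62592 wt%
Contribution 2: 0.68 * 2.83 = 1.9244 wt%
S_blend = 0.62592 + 1.9244 = 2.55032

2.55032 wt%


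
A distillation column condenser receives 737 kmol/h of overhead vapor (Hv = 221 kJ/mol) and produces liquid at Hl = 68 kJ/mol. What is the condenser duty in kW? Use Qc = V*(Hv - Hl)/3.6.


Qc = 737 * (221 - 68) / 3.6 = 737 * 153 / 3.6 = 31320

31320 kW


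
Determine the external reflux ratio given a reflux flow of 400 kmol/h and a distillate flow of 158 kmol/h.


Reflux ratio definition: R = L / D (liquid returned / distillate withdrawn)
L = 400 kmol/h, D = 158 kmol/h
R = 400 / 158 = 2.532

2.532


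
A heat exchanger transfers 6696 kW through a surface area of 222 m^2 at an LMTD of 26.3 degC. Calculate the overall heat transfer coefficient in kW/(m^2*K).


From Q = U*A*LMTD, U = Q / (A * LMTD)
U = 6696 / (222 * 26.3) = 6696 / 5838.6 = 1.147

1.147 kW/(m^2*K)


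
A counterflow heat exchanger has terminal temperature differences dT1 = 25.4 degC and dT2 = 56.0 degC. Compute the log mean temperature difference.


LMTD = (dT1 - dT2) / ln(dT1/dT2)
= (25.4 - 56.0) / ln(25.4 / 56.0) = -30.6 / -0.790603 = 38.70

38.70 degC


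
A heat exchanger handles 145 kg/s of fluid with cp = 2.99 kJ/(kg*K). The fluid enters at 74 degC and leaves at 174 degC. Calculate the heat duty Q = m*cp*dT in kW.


Q = m_dot * cp * delta_T
delta_T = 174 - 74 = 100 K
Q = 145 * 2.99 * 100
= 433.55 * 100
= 43355 kW

43355 kW


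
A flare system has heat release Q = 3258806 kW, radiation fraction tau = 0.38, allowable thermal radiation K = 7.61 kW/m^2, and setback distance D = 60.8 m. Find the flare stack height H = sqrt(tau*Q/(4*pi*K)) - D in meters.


tau*Q/(4*pi*K) = 0.38 * 3258806 / (4 * pi * 7.61) = 12949.3
sqrt(12949.3) = 113.795
H = 113.795 - 60.8 = 53.00

53.00 m


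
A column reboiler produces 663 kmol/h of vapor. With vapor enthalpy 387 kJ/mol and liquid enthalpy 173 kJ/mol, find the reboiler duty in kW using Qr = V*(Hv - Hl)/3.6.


Qr = 663 * (387 - 173) / 3.6 = 663 * 214 / 3.6 = 39410

39410 kW


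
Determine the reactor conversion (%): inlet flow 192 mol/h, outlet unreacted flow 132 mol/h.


X = (F_in - F_out) / F_in * 100
Moles reacted = 192 - 132 = 60
X = 60 / 192 * 100
= 0.3125 * 100
= 31.25 %

31.25 %


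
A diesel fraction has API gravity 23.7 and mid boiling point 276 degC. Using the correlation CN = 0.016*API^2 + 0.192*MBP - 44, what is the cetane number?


CN = 0.016 * 23.7^2 + 0.192 * 276 - 44
CN = 8.98704 + 52.992 - 44 = 17.97904

17.97904


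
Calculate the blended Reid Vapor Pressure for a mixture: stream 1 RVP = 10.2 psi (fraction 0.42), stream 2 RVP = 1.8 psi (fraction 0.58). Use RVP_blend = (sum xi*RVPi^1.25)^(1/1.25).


Chevron index: RVP_blend = (sum xi*RVPi^1.25)^(1/1.25)
RVP^1.25 terms: 0.42 * 10.2^1.25 + 0.58 * 1.8^1.25 = 8.86521
RVP_blend = 8.86521^(1/1.25) = 5.730

5.730 psi


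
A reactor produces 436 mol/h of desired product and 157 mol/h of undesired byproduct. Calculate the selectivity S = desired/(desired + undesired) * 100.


Selectivity = desired / (desired + undesired) * 100
Total products = 436 + 157 = 593 mol/h
S = 436 / 593 * 100
= 0.7352 * 100
= 73.52 %

73.52 %


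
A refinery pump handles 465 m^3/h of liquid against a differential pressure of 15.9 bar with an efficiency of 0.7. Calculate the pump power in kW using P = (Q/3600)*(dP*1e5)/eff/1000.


Q = 465 / 3600 = 0.129167 m^3/s
P = 0.129167 * (15.9 * 1e5) / 0.7 / 1000 = 293.4

293.4 kW


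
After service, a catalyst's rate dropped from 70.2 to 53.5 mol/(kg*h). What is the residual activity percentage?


Activity (%) = (rate_used / rate_fresh) * 100
rate_used = 53.5, rate_fresh = 70.2
= (53.5 / 70.2) * 100
= 0.7621 * 100 = 76.21

76.21 %


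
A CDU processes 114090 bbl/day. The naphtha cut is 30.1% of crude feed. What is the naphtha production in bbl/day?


Crude throughput = 114090 bbl/day
Fraction yield = 30.1%
yield = throughput * fraction / 100
yield = 114090 * 30.1 / 100 = 34341.09

34341.09 bbl/day


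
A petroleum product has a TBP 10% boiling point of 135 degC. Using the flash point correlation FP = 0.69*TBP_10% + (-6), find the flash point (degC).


FP = 0.69 * 135 + (-6) = 87.15

87.15 degC


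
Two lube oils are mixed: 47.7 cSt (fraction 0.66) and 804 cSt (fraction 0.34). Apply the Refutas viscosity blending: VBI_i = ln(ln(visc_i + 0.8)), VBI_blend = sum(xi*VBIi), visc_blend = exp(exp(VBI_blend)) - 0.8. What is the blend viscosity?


Refutas method: VBN_i = 14.534*ln(ln(visc_i + 0.8)) + 10.975, blended linearly by mass fraction; since VBN is linear in VBI_i = ln(ln(visc_i + 0.8)) and the fractions sum to 1, blend VBI directly: visc = exp(exp(VBI_blend)) - 0.8
VBI_1 = ln(ln(47.7 + 0.8)) = 1.35624
VBI_2 = ln(ln(804 + 0.8)) = 1.9007
VBI_blend = 0.66 * 1.35624 + 0.34 * 1.9007 = 1.54136
visc_blend = exp(exp(1.54136)) - 0.8 = 106.0

106.0 cSt


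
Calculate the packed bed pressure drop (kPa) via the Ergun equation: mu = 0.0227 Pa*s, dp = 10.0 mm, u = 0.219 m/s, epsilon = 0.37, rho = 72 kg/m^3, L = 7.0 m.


dp = 10.0 mm = 0.01 m
Viscous term = 150*0.0227*0.219*(1-0.37)^2 / (0.01^2*0.37^3) = 58430.2
Inertial term = 1.75*72*0.219^2*(1-0.37) / (0.01*0.37^3) = 7516.13
dP/L = 58430.2 + 7516.13 = 65946.3 Pa/m
dP = 65946.3 * 7.0 / 1000 = 461.6 kPa

461.6 kPa


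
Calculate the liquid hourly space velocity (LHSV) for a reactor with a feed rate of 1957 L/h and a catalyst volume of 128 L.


LHSV = volumetric feed rate / catalyst volume
= 1957 L/h / 128 L
= 15.29 h^-1

15.29 h^-1


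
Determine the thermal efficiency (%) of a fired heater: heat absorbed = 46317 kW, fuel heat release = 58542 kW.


Furnace efficiency = Q_absorbed / Q_fuel * 100
= 46317 / 58542 * 100 = 79.12

79.12 %


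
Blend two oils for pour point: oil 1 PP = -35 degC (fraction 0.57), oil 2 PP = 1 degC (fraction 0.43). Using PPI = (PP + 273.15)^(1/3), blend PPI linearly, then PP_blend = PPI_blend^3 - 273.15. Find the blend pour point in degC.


PPI_1 = (-35 + 273.15)^(1/3) = 6.198456
PPI_2 = (1 + 273.15)^(1/3) = 6.49625
PPI_blend = 0.57 * 6.198456 + 0.43 * 6.49625 = 6.326507
PP_blend = 6.326507^3 - 273.15 = 253.2165 - 273.15 = -19.93

-19.93 degC


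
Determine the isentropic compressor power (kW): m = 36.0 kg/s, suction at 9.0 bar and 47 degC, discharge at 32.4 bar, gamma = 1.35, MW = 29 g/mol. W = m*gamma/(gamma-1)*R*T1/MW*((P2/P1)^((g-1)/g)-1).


Isentropic work: W = m*(gamma/(gamma-1))*(R*T1/MW)*((P2/P1)^((gamma-1)/gamma) - 1)
T1 = 47 + 273.15 = 320.15 K
Pressure ratio = 32.4 / 9.0 = 3.6
Exponent = (1.35 - 1)/1.35 = 0.259259
(P2/P1)^exp - 1 = 3.6^0.259259 - 1 = 0.393883
W = 36.0 * 1.35 / 0.35 * 8.314 * 320.15 / 29 * 0.393883 = 5020

5020 kW


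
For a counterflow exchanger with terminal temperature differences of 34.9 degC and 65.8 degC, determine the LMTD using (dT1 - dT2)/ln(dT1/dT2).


LMTD = (dT1 - dT2) / ln(dT1/dT2)
= (34.9 - 65.8) / ln(34.9 / 65.8) = -30.9 / -0.634133 = 48.73

48.73 degC


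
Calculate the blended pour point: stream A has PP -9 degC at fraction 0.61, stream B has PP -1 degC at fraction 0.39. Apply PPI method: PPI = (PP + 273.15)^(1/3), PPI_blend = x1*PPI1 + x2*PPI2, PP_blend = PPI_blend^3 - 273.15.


PPI_1 = (-9 + 273.15)^(1/3) = 6.416283
PPI_2 = (-1 + 273.15)^(1/3) = 6.480414
PPI_blend = 0.61 * 6.416283 + 0.39 * 6.480414 = 6.441294
PP_blend = 6.441294^3 - 273.15 = 267.251 - 273.15 = -5.9

-5.9 degC


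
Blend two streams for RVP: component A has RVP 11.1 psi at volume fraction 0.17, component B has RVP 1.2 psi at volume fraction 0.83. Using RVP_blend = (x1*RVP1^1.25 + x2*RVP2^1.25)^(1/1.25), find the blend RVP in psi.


Chevron index: RVP_blend = (sum xi*RVPi^1.25)^(1/1.25)
RVP^1.25 terms: 0.17 * 11.1^1.25 + 0.83 * 1.2^1.25 = 4.48676
RVP_blend = 4.48676^(1/1.25) = 3.323

3.323 psi


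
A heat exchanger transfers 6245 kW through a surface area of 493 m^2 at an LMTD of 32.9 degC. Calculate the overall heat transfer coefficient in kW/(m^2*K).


From Q = U*A*LMTD, U = Q / (A * LMTD)
U = 6245 / (493 * 32.9) = 6245 / 16219.7 = 0.3850

0.3850 kW/(m^2*K)


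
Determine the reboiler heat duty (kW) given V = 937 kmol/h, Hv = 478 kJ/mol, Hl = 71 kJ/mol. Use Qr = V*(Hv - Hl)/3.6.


Qr = 937 * (478 - 71) / 3.6 = 937 * 407 / 3.6 = 105900

105900 kW


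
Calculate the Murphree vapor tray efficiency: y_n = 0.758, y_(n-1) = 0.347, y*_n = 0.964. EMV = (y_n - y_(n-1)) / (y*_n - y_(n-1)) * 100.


Murphree vapor efficiency: EMV = (y_n - y_(n-1)) / (y*_n - y_(n-1)) * 100
EMV = (0.758 - 0.347) / (0.964 - 0.347) * 100 = 0.411 / 0.617 * 100 = 66.61

66.61 %


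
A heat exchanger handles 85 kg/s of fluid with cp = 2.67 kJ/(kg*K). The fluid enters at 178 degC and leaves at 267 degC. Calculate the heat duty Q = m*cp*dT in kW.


Q = m_dot * cp * delta_T
delta_T = 267 - 178 = 89 K
Q = 85 * 2.67 * 89
= 226.95 * 89
= 20198.55 kW

20198.55 kW


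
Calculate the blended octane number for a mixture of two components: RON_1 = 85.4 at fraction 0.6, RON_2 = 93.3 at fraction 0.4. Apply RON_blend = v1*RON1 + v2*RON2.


Linear blending: RON_blend = sum(vi * RONi)
Contribution 1: 0.6 * 85.4 = 51.24
Contribution 2: 0.4 * 93.3 = 37.32
RON_blend = 51.24 + 37.32 = 88.56

88.56


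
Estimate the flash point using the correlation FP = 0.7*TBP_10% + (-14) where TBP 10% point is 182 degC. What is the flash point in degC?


FP = 0.7 * 182 + (-14) = 113.4

113.4 degC


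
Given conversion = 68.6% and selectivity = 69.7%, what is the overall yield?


Overall yield = conversion (%) * selectivity (%) / 100
Conversion = 68.6%, Selectivity = 69.7%
Y = 68.6 * 69.7 / 100
= 47.8142 %

47.8142 %
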